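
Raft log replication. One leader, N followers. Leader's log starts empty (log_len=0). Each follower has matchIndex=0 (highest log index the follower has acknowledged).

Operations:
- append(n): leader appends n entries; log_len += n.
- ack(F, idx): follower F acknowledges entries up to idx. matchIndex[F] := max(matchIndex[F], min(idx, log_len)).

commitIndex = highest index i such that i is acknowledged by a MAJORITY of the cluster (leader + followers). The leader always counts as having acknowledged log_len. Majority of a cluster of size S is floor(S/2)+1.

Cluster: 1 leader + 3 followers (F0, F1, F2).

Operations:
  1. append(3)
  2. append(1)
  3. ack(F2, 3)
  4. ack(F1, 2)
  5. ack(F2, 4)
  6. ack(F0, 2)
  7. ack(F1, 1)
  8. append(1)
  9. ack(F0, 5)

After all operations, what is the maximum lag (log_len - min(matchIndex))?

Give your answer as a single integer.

Answer: 3

Derivation:
Op 1: append 3 -> log_len=3
Op 2: append 1 -> log_len=4
Op 3: F2 acks idx 3 -> match: F0=0 F1=0 F2=3; commitIndex=0
Op 4: F1 acks idx 2 -> match: F0=0 F1=2 F2=3; commitIndex=2
Op 5: F2 acks idx 4 -> match: F0=0 F1=2 F2=4; commitIndex=2
Op 6: F0 acks idx 2 -> match: F0=2 F1=2 F2=4; commitIndex=2
Op 7: F1 acks idx 1 -> match: F0=2 F1=2 F2=4; commitIndex=2
Op 8: append 1 -> log_len=5
Op 9: F0 acks idx 5 -> match: F0=5 F1=2 F2=4; commitIndex=4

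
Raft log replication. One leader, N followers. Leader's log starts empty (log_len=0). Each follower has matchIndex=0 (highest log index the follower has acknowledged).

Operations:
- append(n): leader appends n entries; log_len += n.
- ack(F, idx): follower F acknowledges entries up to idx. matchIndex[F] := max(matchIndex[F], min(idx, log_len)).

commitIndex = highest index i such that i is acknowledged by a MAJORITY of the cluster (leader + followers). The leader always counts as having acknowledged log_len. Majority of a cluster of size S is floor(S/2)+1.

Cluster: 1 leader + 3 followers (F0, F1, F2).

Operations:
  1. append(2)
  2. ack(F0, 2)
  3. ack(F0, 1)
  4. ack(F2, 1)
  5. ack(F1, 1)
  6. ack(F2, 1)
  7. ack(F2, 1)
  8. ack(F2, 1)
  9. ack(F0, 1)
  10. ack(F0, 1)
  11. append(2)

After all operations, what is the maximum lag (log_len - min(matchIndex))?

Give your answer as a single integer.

Answer: 3

Derivation:
Op 1: append 2 -> log_len=2
Op 2: F0 acks idx 2 -> match: F0=2 F1=0 F2=0; commitIndex=0
Op 3: F0 acks idx 1 -> match: F0=2 F1=0 F2=0; commitIndex=0
Op 4: F2 acks idx 1 -> match: F0=2 F1=0 F2=1; commitIndex=1
Op 5: F1 acks idx 1 -> match: F0=2 F1=1 F2=1; commitIndex=1
Op 6: F2 acks idx 1 -> match: F0=2 F1=1 F2=1; commitIndex=1
Op 7: F2 acks idx 1 -> match: F0=2 F1=1 F2=1; commitIndex=1
Op 8: F2 acks idx 1 -> match: F0=2 F1=1 F2=1; commitIndex=1
Op 9: F0 acks idx 1 -> match: F0=2 F1=1 F2=1; commitIndex=1
Op 10: F0 acks idx 1 -> match: F0=2 F1=1 F2=1; commitIndex=1
Op 11: append 2 -> log_len=4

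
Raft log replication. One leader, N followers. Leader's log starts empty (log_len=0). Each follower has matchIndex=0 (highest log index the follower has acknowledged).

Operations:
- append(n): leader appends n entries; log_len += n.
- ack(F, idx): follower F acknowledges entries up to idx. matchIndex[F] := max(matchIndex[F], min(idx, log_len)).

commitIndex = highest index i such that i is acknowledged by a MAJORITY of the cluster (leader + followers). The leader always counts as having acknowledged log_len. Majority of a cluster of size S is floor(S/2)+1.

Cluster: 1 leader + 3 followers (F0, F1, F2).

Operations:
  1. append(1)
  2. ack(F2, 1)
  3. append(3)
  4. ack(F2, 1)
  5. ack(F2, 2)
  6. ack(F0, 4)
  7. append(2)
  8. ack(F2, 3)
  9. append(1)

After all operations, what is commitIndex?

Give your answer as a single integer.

Answer: 3

Derivation:
Op 1: append 1 -> log_len=1
Op 2: F2 acks idx 1 -> match: F0=0 F1=0 F2=1; commitIndex=0
Op 3: append 3 -> log_len=4
Op 4: F2 acks idx 1 -> match: F0=0 F1=0 F2=1; commitIndex=0
Op 5: F2 acks idx 2 -> match: F0=0 F1=0 F2=2; commitIndex=0
Op 6: F0 acks idx 4 -> match: F0=4 F1=0 F2=2; commitIndex=2
Op 7: append 2 -> log_len=6
Op 8: F2 acks idx 3 -> match: F0=4 F1=0 F2=3; commitIndex=3
Op 9: append 1 -> log_len=7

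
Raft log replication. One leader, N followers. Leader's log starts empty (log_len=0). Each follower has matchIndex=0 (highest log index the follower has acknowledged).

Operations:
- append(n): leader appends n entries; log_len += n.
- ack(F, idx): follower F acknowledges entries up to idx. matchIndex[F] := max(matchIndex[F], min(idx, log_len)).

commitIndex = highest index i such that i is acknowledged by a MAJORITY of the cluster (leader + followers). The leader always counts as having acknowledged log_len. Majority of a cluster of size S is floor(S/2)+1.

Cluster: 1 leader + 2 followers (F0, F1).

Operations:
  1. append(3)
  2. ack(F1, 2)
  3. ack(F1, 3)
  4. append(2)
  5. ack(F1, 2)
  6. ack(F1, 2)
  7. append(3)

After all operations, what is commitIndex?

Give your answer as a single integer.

Answer: 3

Derivation:
Op 1: append 3 -> log_len=3
Op 2: F1 acks idx 2 -> match: F0=0 F1=2; commitIndex=2
Op 3: F1 acks idx 3 -> match: F0=0 F1=3; commitIndex=3
Op 4: append 2 -> log_len=5
Op 5: F1 acks idx 2 -> match: F0=0 F1=3; commitIndex=3
Op 6: F1 acks idx 2 -> match: F0=0 F1=3; commitIndex=3
Op 7: append 3 -> log_len=8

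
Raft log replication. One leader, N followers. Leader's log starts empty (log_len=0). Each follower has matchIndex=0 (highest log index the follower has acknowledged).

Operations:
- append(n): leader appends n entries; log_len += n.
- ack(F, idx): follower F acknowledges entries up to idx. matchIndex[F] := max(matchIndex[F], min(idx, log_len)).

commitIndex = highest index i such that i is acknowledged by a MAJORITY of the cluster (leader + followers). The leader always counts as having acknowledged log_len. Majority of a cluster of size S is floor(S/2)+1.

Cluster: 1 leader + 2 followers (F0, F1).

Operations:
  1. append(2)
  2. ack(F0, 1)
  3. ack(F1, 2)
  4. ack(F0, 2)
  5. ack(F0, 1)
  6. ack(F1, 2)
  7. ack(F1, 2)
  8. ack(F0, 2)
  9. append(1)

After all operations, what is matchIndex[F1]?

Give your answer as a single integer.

Op 1: append 2 -> log_len=2
Op 2: F0 acks idx 1 -> match: F0=1 F1=0; commitIndex=1
Op 3: F1 acks idx 2 -> match: F0=1 F1=2; commitIndex=2
Op 4: F0 acks idx 2 -> match: F0=2 F1=2; commitIndex=2
Op 5: F0 acks idx 1 -> match: F0=2 F1=2; commitIndex=2
Op 6: F1 acks idx 2 -> match: F0=2 F1=2; commitIndex=2
Op 7: F1 acks idx 2 -> match: F0=2 F1=2; commitIndex=2
Op 8: F0 acks idx 2 -> match: F0=2 F1=2; commitIndex=2
Op 9: append 1 -> log_len=3

Answer: 2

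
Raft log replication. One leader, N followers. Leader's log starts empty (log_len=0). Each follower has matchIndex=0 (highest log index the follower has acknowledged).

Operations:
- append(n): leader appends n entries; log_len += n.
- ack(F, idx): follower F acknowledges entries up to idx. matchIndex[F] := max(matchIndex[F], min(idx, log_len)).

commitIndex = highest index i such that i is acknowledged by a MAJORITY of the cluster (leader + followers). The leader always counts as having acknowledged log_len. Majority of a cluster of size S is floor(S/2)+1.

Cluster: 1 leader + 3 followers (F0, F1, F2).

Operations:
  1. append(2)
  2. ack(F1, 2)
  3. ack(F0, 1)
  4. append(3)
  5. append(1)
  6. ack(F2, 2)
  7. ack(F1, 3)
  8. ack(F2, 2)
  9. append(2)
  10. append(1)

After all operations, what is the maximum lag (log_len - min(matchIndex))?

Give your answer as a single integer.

Answer: 8

Derivation:
Op 1: append 2 -> log_len=2
Op 2: F1 acks idx 2 -> match: F0=0 F1=2 F2=0; commitIndex=0
Op 3: F0 acks idx 1 -> match: F0=1 F1=2 F2=0; commitIndex=1
Op 4: append 3 -> log_len=5
Op 5: append 1 -> log_len=6
Op 6: F2 acks idx 2 -> match: F0=1 F1=2 F2=2; commitIndex=2
Op 7: F1 acks idx 3 -> match: F0=1 F1=3 F2=2; commitIndex=2
Op 8: F2 acks idx 2 -> match: F0=1 F1=3 F2=2; commitIndex=2
Op 9: append 2 -> log_len=8
Op 10: append 1 -> log_len=9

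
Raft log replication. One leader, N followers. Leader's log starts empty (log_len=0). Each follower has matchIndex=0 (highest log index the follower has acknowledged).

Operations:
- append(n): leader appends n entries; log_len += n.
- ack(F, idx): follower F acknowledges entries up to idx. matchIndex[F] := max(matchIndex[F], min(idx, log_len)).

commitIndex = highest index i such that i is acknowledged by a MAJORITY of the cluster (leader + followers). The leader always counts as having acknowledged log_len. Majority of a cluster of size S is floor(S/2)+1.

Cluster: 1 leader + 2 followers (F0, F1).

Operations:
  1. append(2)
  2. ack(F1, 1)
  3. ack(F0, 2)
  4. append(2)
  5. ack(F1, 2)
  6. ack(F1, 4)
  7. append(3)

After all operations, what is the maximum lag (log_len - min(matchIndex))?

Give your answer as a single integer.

Answer: 5

Derivation:
Op 1: append 2 -> log_len=2
Op 2: F1 acks idx 1 -> match: F0=0 F1=1; commitIndex=1
Op 3: F0 acks idx 2 -> match: F0=2 F1=1; commitIndex=2
Op 4: append 2 -> log_len=4
Op 5: F1 acks idx 2 -> match: F0=2 F1=2; commitIndex=2
Op 6: F1 acks idx 4 -> match: F0=2 F1=4; commitIndex=4
Op 7: append 3 -> log_len=7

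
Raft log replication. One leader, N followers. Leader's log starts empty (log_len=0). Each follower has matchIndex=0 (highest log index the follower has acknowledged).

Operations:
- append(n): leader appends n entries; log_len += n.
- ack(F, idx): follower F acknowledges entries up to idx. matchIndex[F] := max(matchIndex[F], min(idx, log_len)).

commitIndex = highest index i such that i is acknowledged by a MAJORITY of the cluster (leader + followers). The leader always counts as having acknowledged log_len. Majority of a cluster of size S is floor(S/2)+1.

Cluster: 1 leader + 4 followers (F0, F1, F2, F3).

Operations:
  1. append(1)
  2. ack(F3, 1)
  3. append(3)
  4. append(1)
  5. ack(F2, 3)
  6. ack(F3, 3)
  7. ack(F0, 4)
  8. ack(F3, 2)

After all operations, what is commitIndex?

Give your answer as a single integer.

Answer: 3

Derivation:
Op 1: append 1 -> log_len=1
Op 2: F3 acks idx 1 -> match: F0=0 F1=0 F2=0 F3=1; commitIndex=0
Op 3: append 3 -> log_len=4
Op 4: append 1 -> log_len=5
Op 5: F2 acks idx 3 -> match: F0=0 F1=0 F2=3 F3=1; commitIndex=1
Op 6: F3 acks idx 3 -> match: F0=0 F1=0 F2=3 F3=3; commitIndex=3
Op 7: F0 acks idx 4 -> match: F0=4 F1=0 F2=3 F3=3; commitIndex=3
Op 8: F3 acks idx 2 -> match: F0=4 F1=0 F2=3 F3=3; commitIndex=3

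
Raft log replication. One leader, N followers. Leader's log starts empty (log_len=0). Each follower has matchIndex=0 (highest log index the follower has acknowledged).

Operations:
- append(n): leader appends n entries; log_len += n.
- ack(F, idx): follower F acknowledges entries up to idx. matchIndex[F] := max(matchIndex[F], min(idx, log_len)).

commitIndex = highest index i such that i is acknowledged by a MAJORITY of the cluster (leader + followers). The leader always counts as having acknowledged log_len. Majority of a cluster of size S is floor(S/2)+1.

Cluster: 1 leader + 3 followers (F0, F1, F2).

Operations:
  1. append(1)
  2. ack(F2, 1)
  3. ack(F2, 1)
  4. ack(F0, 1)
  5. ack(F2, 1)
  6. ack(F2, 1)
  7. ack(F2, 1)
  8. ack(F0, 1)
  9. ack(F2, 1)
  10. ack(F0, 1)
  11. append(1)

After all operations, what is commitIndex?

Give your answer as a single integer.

Answer: 1

Derivation:
Op 1: append 1 -> log_len=1
Op 2: F2 acks idx 1 -> match: F0=0 F1=0 F2=1; commitIndex=0
Op 3: F2 acks idx 1 -> match: F0=0 F1=0 F2=1; commitIndex=0
Op 4: F0 acks idx 1 -> match: F0=1 F1=0 F2=1; commitIndex=1
Op 5: F2 acks idx 1 -> match: F0=1 F1=0 F2=1; commitIndex=1
Op 6: F2 acks idx 1 -> match: F0=1 F1=0 F2=1; commitIndex=1
Op 7: F2 acks idx 1 -> match: F0=1 F1=0 F2=1; commitIndex=1
Op 8: F0 acks idx 1 -> match: F0=1 F1=0 F2=1; commitIndex=1
Op 9: F2 acks idx 1 -> match: F0=1 F1=0 F2=1; commitIndex=1
Op 10: F0 acks idx 1 -> match: F0=1 F1=0 F2=1; commitIndex=1
Op 11: append 1 -> log_len=2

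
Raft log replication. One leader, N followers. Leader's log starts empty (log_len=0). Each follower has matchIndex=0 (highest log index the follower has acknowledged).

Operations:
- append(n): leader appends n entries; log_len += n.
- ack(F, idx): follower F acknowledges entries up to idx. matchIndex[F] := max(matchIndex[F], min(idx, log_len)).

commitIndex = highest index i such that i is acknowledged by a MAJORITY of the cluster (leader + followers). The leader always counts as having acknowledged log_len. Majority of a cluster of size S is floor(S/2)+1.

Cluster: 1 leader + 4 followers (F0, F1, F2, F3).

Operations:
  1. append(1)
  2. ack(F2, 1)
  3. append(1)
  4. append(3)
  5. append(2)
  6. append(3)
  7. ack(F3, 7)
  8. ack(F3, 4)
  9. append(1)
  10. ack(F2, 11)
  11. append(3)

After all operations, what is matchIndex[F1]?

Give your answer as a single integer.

Op 1: append 1 -> log_len=1
Op 2: F2 acks idx 1 -> match: F0=0 F1=0 F2=1 F3=0; commitIndex=0
Op 3: append 1 -> log_len=2
Op 4: append 3 -> log_len=5
Op 5: append 2 -> log_len=7
Op 6: append 3 -> log_len=10
Op 7: F3 acks idx 7 -> match: F0=0 F1=0 F2=1 F3=7; commitIndex=1
Op 8: F3 acks idx 4 -> match: F0=0 F1=0 F2=1 F3=7; commitIndex=1
Op 9: append 1 -> log_len=11
Op 10: F2 acks idx 11 -> match: F0=0 F1=0 F2=11 F3=7; commitIndex=7
Op 11: append 3 -> log_len=14

Answer: 0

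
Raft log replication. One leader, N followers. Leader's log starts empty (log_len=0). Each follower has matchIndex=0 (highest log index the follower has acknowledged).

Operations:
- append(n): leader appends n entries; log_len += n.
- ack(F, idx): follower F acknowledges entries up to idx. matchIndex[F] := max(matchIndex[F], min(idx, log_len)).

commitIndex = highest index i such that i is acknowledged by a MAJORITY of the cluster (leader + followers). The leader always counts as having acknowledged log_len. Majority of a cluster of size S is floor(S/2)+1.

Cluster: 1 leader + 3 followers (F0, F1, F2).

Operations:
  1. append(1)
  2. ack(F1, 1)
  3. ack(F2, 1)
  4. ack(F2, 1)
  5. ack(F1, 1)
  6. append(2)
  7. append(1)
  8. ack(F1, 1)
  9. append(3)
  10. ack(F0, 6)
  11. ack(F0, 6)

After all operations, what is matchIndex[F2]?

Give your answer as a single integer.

Answer: 1

Derivation:
Op 1: append 1 -> log_len=1
Op 2: F1 acks idx 1 -> match: F0=0 F1=1 F2=0; commitIndex=0
Op 3: F2 acks idx 1 -> match: F0=0 F1=1 F2=1; commitIndex=1
Op 4: F2 acks idx 1 -> match: F0=0 F1=1 F2=1; commitIndex=1
Op 5: F1 acks idx 1 -> match: F0=0 F1=1 F2=1; commitIndex=1
Op 6: append 2 -> log_len=3
Op 7: append 1 -> log_len=4
Op 8: F1 acks idx 1 -> match: F0=0 F1=1 F2=1; commitIndex=1
Op 9: append 3 -> log_len=7
Op 10: F0 acks idx 6 -> match: F0=6 F1=1 F2=1; commitIndex=1
Op 11: F0 acks idx 6 -> match: F0=6 F1=1 F2=1; commitIndex=1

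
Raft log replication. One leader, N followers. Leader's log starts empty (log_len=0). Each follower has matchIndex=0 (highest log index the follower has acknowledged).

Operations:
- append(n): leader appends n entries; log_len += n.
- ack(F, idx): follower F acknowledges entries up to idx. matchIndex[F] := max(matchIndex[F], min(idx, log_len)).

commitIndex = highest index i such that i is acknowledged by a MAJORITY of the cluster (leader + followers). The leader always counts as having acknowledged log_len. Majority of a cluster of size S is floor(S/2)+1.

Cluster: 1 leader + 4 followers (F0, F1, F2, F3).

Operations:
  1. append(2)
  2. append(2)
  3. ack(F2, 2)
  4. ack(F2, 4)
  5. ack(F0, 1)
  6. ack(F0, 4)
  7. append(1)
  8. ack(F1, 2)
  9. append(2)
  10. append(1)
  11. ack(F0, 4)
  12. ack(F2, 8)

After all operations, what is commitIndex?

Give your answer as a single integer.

Op 1: append 2 -> log_len=2
Op 2: append 2 -> log_len=4
Op 3: F2 acks idx 2 -> match: F0=0 F1=0 F2=2 F3=0; commitIndex=0
Op 4: F2 acks idx 4 -> match: F0=0 F1=0 F2=4 F3=0; commitIndex=0
Op 5: F0 acks idx 1 -> match: F0=1 F1=0 F2=4 F3=0; commitIndex=1
Op 6: F0 acks idx 4 -> match: F0=4 F1=0 F2=4 F3=0; commitIndex=4
Op 7: append 1 -> log_len=5
Op 8: F1 acks idx 2 -> match: F0=4 F1=2 F2=4 F3=0; commitIndex=4
Op 9: append 2 -> log_len=7
Op 10: append 1 -> log_len=8
Op 11: F0 acks idx 4 -> match: F0=4 F1=2 F2=4 F3=0; commitIndex=4
Op 12: F2 acks idx 8 -> match: F0=4 F1=2 F2=8 F3=0; commitIndex=4

Answer: 4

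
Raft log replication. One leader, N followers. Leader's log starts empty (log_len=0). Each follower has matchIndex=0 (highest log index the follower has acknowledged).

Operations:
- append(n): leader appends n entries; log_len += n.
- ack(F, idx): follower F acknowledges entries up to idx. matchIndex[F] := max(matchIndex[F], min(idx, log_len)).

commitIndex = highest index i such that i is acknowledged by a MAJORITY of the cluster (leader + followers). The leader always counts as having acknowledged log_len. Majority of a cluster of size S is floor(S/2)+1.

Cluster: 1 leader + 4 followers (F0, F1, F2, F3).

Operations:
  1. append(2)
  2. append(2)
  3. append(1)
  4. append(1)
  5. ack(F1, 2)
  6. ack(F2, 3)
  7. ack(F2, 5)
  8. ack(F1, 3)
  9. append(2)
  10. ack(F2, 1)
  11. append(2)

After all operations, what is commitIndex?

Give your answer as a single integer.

Answer: 3

Derivation:
Op 1: append 2 -> log_len=2
Op 2: append 2 -> log_len=4
Op 3: append 1 -> log_len=5
Op 4: append 1 -> log_len=6
Op 5: F1 acks idx 2 -> match: F0=0 F1=2 F2=0 F3=0; commitIndex=0
Op 6: F2 acks idx 3 -> match: F0=0 F1=2 F2=3 F3=0; commitIndex=2
Op 7: F2 acks idx 5 -> match: F0=0 F1=2 F2=5 F3=0; commitIndex=2
Op 8: F1 acks idx 3 -> match: F0=0 F1=3 F2=5 F3=0; commitIndex=3
Op 9: append 2 -> log_len=8
Op 10: F2 acks idx 1 -> match: F0=0 F1=3 F2=5 F3=0; commitIndex=3
Op 11: append 2 -> log_len=10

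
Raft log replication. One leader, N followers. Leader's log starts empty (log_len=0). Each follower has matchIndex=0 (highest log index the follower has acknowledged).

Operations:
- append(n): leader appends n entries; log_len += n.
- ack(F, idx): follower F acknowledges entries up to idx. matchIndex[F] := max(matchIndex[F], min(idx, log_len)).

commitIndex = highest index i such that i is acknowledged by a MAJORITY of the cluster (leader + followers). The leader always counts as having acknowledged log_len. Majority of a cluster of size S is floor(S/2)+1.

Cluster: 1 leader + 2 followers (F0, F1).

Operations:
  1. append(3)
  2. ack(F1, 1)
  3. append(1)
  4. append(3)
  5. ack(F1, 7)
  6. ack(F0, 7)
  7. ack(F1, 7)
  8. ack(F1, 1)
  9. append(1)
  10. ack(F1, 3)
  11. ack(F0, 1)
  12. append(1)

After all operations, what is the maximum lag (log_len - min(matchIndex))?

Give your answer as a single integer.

Answer: 2

Derivation:
Op 1: append 3 -> log_len=3
Op 2: F1 acks idx 1 -> match: F0=0 F1=1; commitIndex=1
Op 3: append 1 -> log_len=4
Op 4: append 3 -> log_len=7
Op 5: F1 acks idx 7 -> match: F0=0 F1=7; commitIndex=7
Op 6: F0 acks idx 7 -> match: F0=7 F1=7; commitIndex=7
Op 7: F1 acks idx 7 -> match: F0=7 F1=7; commitIndex=7
Op 8: F1 acks idx 1 -> match: F0=7 F1=7; commitIndex=7
Op 9: append 1 -> log_len=8
Op 10: F1 acks idx 3 -> match: F0=7 F1=7; commitIndex=7
Op 11: F0 acks idx 1 -> match: F0=7 F1=7; commitIndex=7
Op 12: append 1 -> log_len=9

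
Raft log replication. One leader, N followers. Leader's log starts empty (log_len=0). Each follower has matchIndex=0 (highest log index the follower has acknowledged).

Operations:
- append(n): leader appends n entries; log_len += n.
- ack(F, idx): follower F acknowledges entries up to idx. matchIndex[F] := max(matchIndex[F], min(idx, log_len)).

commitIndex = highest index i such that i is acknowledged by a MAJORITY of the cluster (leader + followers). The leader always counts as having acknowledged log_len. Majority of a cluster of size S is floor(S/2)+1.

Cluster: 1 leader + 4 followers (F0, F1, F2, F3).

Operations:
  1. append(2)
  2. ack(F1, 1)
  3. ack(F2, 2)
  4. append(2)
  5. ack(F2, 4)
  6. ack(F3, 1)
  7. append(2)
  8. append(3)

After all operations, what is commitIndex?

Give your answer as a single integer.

Op 1: append 2 -> log_len=2
Op 2: F1 acks idx 1 -> match: F0=0 F1=1 F2=0 F3=0; commitIndex=0
Op 3: F2 acks idx 2 -> match: F0=0 F1=1 F2=2 F3=0; commitIndex=1
Op 4: append 2 -> log_len=4
Op 5: F2 acks idx 4 -> match: F0=0 F1=1 F2=4 F3=0; commitIndex=1
Op 6: F3 acks idx 1 -> match: F0=0 F1=1 F2=4 F3=1; commitIndex=1
Op 7: append 2 -> log_len=6
Op 8: append 3 -> log_len=9

Answer: 1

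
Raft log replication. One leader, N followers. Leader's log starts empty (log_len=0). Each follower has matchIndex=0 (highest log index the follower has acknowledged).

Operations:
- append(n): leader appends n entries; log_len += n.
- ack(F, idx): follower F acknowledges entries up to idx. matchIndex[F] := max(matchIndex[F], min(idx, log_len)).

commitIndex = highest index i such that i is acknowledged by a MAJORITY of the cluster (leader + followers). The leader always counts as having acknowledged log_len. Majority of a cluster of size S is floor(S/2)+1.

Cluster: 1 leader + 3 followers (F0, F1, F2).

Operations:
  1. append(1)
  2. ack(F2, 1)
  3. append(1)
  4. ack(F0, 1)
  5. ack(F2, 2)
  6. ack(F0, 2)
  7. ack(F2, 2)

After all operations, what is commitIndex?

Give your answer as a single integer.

Op 1: append 1 -> log_len=1
Op 2: F2 acks idx 1 -> match: F0=0 F1=0 F2=1; commitIndex=0
Op 3: append 1 -> log_len=2
Op 4: F0 acks idx 1 -> match: F0=1 F1=0 F2=1; commitIndex=1
Op 5: F2 acks idx 2 -> match: F0=1 F1=0 F2=2; commitIndex=1
Op 6: F0 acks idx 2 -> match: F0=2 F1=0 F2=2; commitIndex=2
Op 7: F2 acks idx 2 -> match: F0=2 F1=0 F2=2; commitIndex=2

Answer: 2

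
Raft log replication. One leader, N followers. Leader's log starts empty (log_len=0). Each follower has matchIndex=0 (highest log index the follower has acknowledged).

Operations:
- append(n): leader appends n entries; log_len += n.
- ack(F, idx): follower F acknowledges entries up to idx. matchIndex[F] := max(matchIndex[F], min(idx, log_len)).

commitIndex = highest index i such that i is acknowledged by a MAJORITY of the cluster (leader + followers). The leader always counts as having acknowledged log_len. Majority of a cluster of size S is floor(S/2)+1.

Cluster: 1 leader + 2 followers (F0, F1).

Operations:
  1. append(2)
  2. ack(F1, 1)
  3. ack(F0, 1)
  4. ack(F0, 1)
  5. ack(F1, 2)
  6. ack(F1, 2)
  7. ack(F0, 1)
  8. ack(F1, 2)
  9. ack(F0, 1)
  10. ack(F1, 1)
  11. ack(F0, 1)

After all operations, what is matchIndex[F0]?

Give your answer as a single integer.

Answer: 1

Derivation:
Op 1: append 2 -> log_len=2
Op 2: F1 acks idx 1 -> match: F0=0 F1=1; commitIndex=1
Op 3: F0 acks idx 1 -> match: F0=1 F1=1; commitIndex=1
Op 4: F0 acks idx 1 -> match: F0=1 F1=1; commitIndex=1
Op 5: F1 acks idx 2 -> match: F0=1 F1=2; commitIndex=2
Op 6: F1 acks idx 2 -> match: F0=1 F1=2; commitIndex=2
Op 7: F0 acks idx 1 -> match: F0=1 F1=2; commitIndex=2
Op 8: F1 acks idx 2 -> match: F0=1 F1=2; commitIndex=2
Op 9: F0 acks idx 1 -> match: F0=1 F1=2; commitIndex=2
Op 10: F1 acks idx 1 -> match: F0=1 F1=2; commitIndex=2
Op 11: F0 acks idx 1 -> match: F0=1 F1=2; commitIndex=2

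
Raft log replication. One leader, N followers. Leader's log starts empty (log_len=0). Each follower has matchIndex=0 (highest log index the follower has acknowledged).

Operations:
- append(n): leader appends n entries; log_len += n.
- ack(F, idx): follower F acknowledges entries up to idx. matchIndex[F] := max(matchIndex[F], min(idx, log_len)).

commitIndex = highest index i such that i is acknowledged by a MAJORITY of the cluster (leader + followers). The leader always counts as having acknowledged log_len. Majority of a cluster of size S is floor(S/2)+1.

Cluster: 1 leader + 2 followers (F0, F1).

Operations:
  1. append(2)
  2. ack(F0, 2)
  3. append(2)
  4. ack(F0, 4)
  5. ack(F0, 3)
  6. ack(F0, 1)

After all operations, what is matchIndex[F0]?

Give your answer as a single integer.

Op 1: append 2 -> log_len=2
Op 2: F0 acks idx 2 -> match: F0=2 F1=0; commitIndex=2
Op 3: append 2 -> log_len=4
Op 4: F0 acks idx 4 -> match: F0=4 F1=0; commitIndex=4
Op 5: F0 acks idx 3 -> match: F0=4 F1=0; commitIndex=4
Op 6: F0 acks idx 1 -> match: F0=4 F1=0; commitIndex=4

Answer: 4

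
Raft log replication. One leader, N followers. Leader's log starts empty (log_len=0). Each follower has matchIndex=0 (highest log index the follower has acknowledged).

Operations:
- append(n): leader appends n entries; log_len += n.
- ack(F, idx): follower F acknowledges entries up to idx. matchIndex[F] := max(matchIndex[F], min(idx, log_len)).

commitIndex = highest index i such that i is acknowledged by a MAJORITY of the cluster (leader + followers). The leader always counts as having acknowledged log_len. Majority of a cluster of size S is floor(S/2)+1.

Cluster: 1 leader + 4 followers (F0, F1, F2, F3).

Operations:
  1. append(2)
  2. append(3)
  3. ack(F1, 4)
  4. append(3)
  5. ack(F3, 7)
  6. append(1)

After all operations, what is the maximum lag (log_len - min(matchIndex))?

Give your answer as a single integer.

Answer: 9

Derivation:
Op 1: append 2 -> log_len=2
Op 2: append 3 -> log_len=5
Op 3: F1 acks idx 4 -> match: F0=0 F1=4 F2=0 F3=0; commitIndex=0
Op 4: append 3 -> log_len=8
Op 5: F3 acks idx 7 -> match: F0=0 F1=4 F2=0 F3=7; commitIndex=4
Op 6: append 1 -> log_len=9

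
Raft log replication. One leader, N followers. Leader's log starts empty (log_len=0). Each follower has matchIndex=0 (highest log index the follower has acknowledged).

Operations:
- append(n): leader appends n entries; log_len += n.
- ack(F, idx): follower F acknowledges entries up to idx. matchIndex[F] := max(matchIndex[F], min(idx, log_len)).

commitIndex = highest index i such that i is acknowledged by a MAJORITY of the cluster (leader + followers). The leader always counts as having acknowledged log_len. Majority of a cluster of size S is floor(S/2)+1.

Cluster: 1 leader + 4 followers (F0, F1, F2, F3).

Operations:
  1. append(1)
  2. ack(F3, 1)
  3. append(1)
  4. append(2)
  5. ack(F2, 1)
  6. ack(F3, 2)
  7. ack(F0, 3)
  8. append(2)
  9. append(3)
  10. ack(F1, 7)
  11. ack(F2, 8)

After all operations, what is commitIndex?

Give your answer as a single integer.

Answer: 7

Derivation:
Op 1: append 1 -> log_len=1
Op 2: F3 acks idx 1 -> match: F0=0 F1=0 F2=0 F3=1; commitIndex=0
Op 3: append 1 -> log_len=2
Op 4: append 2 -> log_len=4
Op 5: F2 acks idx 1 -> match: F0=0 F1=0 F2=1 F3=1; commitIndex=1
Op 6: F3 acks idx 2 -> match: F0=0 F1=0 F2=1 F3=2; commitIndex=1
Op 7: F0 acks idx 3 -> match: F0=3 F1=0 F2=1 F3=2; commitIndex=2
Op 8: append 2 -> log_len=6
Op 9: append 3 -> log_len=9
Op 10: F1 acks idx 7 -> match: F0=3 F1=7 F2=1 F3=2; commitIndex=3
Op 11: F2 acks idx 8 -> match: F0=3 F1=7 F2=8 F3=2; commitIndex=7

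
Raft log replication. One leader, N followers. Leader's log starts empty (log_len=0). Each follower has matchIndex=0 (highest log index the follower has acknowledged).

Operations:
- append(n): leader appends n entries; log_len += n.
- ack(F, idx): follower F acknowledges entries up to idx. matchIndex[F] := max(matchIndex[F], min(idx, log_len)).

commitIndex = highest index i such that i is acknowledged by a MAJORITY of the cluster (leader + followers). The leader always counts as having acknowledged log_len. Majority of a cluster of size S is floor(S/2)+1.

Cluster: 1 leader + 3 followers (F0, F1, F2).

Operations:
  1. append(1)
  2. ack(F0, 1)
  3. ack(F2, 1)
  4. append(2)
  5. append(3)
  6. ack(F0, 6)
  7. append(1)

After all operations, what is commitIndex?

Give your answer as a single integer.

Answer: 1

Derivation:
Op 1: append 1 -> log_len=1
Op 2: F0 acks idx 1 -> match: F0=1 F1=0 F2=0; commitIndex=0
Op 3: F2 acks idx 1 -> match: F0=1 F1=0 F2=1; commitIndex=1
Op 4: append 2 -> log_len=3
Op 5: append 3 -> log_len=6
Op 6: F0 acks idx 6 -> match: F0=6 F1=0 F2=1; commitIndex=1
Op 7: append 1 -> log_len=7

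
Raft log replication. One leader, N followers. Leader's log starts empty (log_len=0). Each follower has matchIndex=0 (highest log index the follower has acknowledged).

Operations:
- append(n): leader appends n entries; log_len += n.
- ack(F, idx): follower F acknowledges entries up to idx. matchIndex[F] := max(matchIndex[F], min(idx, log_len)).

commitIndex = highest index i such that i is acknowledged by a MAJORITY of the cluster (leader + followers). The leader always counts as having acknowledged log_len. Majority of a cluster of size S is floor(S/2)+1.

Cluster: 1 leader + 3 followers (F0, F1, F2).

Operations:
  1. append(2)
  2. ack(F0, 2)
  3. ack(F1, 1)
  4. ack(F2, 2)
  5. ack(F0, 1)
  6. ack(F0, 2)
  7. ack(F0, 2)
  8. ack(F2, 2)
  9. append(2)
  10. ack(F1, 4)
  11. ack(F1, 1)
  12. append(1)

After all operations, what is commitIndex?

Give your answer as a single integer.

Answer: 2

Derivation:
Op 1: append 2 -> log_len=2
Op 2: F0 acks idx 2 -> match: F0=2 F1=0 F2=0; commitIndex=0
Op 3: F1 acks idx 1 -> match: F0=2 F1=1 F2=0; commitIndex=1
Op 4: F2 acks idx 2 -> match: F0=2 F1=1 F2=2; commitIndex=2
Op 5: F0 acks idx 1 -> match: F0=2 F1=1 F2=2; commitIndex=2
Op 6: F0 acks idx 2 -> match: F0=2 F1=1 F2=2; commitIndex=2
Op 7: F0 acks idx 2 -> match: F0=2 F1=1 F2=2; commitIndex=2
Op 8: F2 acks idx 2 -> match: F0=2 F1=1 F2=2; commitIndex=2
Op 9: append 2 -> log_len=4
Op 10: F1 acks idx 4 -> match: F0=2 F1=4 F2=2; commitIndex=2
Op 11: F1 acks idx 1 -> match: F0=2 F1=4 F2=2; commitIndex=2
Op 12: append 1 -> log_len=5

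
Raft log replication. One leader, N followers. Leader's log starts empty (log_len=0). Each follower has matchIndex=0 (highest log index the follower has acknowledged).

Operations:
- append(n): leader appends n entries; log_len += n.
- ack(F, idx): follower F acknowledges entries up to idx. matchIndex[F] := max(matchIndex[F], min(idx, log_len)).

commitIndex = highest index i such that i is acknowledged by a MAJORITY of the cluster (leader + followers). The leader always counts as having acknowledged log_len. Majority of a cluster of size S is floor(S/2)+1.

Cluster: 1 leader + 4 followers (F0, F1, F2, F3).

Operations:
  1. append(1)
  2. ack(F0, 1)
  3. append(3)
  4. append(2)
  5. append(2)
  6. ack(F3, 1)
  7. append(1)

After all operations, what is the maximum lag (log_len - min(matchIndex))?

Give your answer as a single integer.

Op 1: append 1 -> log_len=1
Op 2: F0 acks idx 1 -> match: F0=1 F1=0 F2=0 F3=0; commitIndex=0
Op 3: append 3 -> log_len=4
Op 4: append 2 -> log_len=6
Op 5: append 2 -> log_len=8
Op 6: F3 acks idx 1 -> match: F0=1 F1=0 F2=0 F3=1; commitIndex=1
Op 7: append 1 -> log_len=9

Answer: 9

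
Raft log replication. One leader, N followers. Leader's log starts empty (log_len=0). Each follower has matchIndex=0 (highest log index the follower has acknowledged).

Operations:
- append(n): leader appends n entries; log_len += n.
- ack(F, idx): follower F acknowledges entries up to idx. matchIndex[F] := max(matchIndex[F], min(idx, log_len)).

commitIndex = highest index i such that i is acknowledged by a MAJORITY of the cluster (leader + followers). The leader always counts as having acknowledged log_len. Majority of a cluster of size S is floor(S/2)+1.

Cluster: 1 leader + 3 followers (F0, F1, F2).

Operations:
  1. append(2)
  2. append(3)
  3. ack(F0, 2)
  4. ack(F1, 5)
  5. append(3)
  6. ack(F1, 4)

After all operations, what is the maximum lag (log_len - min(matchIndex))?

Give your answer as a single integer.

Answer: 8

Derivation:
Op 1: append 2 -> log_len=2
Op 2: append 3 -> log_len=5
Op 3: F0 acks idx 2 -> match: F0=2 F1=0 F2=0; commitIndex=0
Op 4: F1 acks idx 5 -> match: F0=2 F1=5 F2=0; commitIndex=2
Op 5: append 3 -> log_len=8
Op 6: F1 acks idx 4 -> match: F0=2 F1=5 F2=0; commitIndex=2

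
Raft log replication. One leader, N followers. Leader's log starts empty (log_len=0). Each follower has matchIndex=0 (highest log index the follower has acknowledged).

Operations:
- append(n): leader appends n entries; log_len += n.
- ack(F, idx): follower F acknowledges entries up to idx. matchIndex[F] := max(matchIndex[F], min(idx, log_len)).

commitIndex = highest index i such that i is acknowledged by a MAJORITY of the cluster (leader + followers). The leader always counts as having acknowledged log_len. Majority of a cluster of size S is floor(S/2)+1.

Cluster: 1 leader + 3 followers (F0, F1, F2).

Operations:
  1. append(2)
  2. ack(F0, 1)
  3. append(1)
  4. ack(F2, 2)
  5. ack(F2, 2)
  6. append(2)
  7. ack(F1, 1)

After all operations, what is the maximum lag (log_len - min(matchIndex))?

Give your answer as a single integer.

Answer: 4

Derivation:
Op 1: append 2 -> log_len=2
Op 2: F0 acks idx 1 -> match: F0=1 F1=0 F2=0; commitIndex=0
Op 3: append 1 -> log_len=3
Op 4: F2 acks idx 2 -> match: F0=1 F1=0 F2=2; commitIndex=1
Op 5: F2 acks idx 2 -> match: F0=1 F1=0 F2=2; commitIndex=1
Op 6: append 2 -> log_len=5
Op 7: F1 acks idx 1 -> match: F0=1 F1=1 F2=2; commitIndex=1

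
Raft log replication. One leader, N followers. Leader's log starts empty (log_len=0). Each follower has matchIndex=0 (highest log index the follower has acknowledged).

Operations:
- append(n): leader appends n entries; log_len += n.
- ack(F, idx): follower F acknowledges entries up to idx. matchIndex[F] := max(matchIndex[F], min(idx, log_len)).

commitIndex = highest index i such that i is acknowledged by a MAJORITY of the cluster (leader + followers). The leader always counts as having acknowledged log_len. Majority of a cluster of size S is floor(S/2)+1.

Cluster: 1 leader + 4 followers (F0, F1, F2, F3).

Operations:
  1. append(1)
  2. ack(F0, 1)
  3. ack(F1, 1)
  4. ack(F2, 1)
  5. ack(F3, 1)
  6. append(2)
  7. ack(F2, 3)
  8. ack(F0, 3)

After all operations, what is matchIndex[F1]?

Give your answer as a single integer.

Op 1: append 1 -> log_len=1
Op 2: F0 acks idx 1 -> match: F0=1 F1=0 F2=0 F3=0; commitIndex=0
Op 3: F1 acks idx 1 -> match: F0=1 F1=1 F2=0 F3=0; commitIndex=1
Op 4: F2 acks idx 1 -> match: F0=1 F1=1 F2=1 F3=0; commitIndex=1
Op 5: F3 acks idx 1 -> match: F0=1 F1=1 F2=1 F3=1; commitIndex=1
Op 6: append 2 -> log_len=3
Op 7: F2 acks idx 3 -> match: F0=1 F1=1 F2=3 F3=1; commitIndex=1
Op 8: F0 acks idx 3 -> match: F0=3 F1=1 F2=3 F3=1; commitIndex=3

Answer: 1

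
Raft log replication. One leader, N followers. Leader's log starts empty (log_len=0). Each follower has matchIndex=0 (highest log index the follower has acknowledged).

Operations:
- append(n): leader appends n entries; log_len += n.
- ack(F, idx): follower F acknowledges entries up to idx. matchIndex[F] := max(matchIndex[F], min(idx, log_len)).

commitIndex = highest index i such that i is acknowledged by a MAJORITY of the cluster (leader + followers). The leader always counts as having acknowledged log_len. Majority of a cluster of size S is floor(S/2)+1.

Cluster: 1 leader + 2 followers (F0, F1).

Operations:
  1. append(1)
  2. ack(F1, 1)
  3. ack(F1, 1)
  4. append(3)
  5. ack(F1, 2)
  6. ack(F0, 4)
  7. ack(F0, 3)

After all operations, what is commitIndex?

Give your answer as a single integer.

Answer: 4

Derivation:
Op 1: append 1 -> log_len=1
Op 2: F1 acks idx 1 -> match: F0=0 F1=1; commitIndex=1
Op 3: F1 acks idx 1 -> match: F0=0 F1=1; commitIndex=1
Op 4: append 3 -> log_len=4
Op 5: F1 acks idx 2 -> match: F0=0 F1=2; commitIndex=2
Op 6: F0 acks idx 4 -> match: F0=4 F1=2; commitIndex=4
Op 7: F0 acks idx 3 -> match: F0=4 F1=2; commitIndex=4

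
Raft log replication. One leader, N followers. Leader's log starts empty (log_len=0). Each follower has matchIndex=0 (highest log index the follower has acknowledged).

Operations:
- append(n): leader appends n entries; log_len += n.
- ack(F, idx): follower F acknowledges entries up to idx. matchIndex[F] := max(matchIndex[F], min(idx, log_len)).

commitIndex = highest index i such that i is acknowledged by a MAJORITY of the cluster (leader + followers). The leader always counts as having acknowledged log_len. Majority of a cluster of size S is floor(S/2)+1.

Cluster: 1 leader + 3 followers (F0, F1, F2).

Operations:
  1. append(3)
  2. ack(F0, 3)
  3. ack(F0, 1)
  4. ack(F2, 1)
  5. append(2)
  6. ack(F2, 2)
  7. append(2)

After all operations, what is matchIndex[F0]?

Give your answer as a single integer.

Op 1: append 3 -> log_len=3
Op 2: F0 acks idx 3 -> match: F0=3 F1=0 F2=0; commitIndex=0
Op 3: F0 acks idx 1 -> match: F0=3 F1=0 F2=0; commitIndex=0
Op 4: F2 acks idx 1 -> match: F0=3 F1=0 F2=1; commitIndex=1
Op 5: append 2 -> log_len=5
Op 6: F2 acks idx 2 -> match: F0=3 F1=0 F2=2; commitIndex=2
Op 7: append 2 -> log_len=7

Answer: 3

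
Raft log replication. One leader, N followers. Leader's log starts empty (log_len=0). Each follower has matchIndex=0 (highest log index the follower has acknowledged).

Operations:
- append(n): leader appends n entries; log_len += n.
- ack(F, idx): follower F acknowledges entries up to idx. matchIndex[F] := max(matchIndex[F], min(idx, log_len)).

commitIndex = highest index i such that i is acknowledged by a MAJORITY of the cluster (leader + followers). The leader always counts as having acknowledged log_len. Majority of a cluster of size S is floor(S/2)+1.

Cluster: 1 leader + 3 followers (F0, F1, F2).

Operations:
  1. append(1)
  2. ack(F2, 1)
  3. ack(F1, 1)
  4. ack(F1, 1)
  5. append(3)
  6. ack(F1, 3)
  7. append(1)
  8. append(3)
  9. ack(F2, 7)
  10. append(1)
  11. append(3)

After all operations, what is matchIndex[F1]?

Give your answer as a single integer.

Op 1: append 1 -> log_len=1
Op 2: F2 acks idx 1 -> match: F0=0 F1=0 F2=1; commitIndex=0
Op 3: F1 acks idx 1 -> match: F0=0 F1=1 F2=1; commitIndex=1
Op 4: F1 acks idx 1 -> match: F0=0 F1=1 F2=1; commitIndex=1
Op 5: append 3 -> log_len=4
Op 6: F1 acks idx 3 -> match: F0=0 F1=3 F2=1; commitIndex=1
Op 7: append 1 -> log_len=5
Op 8: append 3 -> log_len=8
Op 9: F2 acks idx 7 -> match: F0=0 F1=3 F2=7; commitIndex=3
Op 10: append 1 -> log_len=9
Op 11: append 3 -> log_len=12

Answer: 3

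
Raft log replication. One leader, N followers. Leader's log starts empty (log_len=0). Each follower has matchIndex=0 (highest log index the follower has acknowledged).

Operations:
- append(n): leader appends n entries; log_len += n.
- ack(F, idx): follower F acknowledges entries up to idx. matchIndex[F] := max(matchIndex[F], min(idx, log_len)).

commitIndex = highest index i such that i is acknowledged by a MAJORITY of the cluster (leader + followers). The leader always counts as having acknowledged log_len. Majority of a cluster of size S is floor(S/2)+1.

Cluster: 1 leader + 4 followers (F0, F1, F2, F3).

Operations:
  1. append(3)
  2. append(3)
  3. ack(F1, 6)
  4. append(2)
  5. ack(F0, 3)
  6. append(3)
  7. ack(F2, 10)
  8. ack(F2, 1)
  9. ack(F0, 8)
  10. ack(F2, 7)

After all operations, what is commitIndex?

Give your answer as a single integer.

Answer: 8

Derivation:
Op 1: append 3 -> log_len=3
Op 2: append 3 -> log_len=6
Op 3: F1 acks idx 6 -> match: F0=0 F1=6 F2=0 F3=0; commitIndex=0
Op 4: append 2 -> log_len=8
Op 5: F0 acks idx 3 -> match: F0=3 F1=6 F2=0 F3=0; commitIndex=3
Op 6: append 3 -> log_len=11
Op 7: F2 acks idx 10 -> match: F0=3 F1=6 F2=10 F3=0; commitIndex=6
Op 8: F2 acks idx 1 -> match: F0=3 F1=6 F2=10 F3=0; commitIndex=6
Op 9: F0 acks idx 8 -> match: F0=8 F1=6 F2=10 F3=0; commitIndex=8
Op 10: F2 acks idx 7 -> match: F0=8 F1=6 F2=10 F3=0; commitIndex=8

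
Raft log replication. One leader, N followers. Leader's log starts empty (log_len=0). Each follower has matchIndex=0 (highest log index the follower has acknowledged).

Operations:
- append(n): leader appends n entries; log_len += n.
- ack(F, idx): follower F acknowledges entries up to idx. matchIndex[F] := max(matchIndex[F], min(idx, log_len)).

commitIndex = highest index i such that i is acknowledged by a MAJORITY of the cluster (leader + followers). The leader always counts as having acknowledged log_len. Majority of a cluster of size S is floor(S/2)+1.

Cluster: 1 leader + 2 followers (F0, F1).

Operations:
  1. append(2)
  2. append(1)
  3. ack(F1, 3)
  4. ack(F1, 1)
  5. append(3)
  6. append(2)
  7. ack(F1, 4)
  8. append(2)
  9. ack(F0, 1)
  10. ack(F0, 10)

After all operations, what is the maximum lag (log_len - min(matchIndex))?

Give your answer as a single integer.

Op 1: append 2 -> log_len=2
Op 2: append 1 -> log_len=3
Op 3: F1 acks idx 3 -> match: F0=0 F1=3; commitIndex=3
Op 4: F1 acks idx 1 -> match: F0=0 F1=3; commitIndex=3
Op 5: append 3 -> log_len=6
Op 6: append 2 -> log_len=8
Op 7: F1 acks idx 4 -> match: F0=0 F1=4; commitIndex=4
Op 8: append 2 -> log_len=10
Op 9: F0 acks idx 1 -> match: F0=1 F1=4; commitIndex=4
Op 10: F0 acks idx 10 -> match: F0=10 F1=4; commitIndex=10

Answer: 6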